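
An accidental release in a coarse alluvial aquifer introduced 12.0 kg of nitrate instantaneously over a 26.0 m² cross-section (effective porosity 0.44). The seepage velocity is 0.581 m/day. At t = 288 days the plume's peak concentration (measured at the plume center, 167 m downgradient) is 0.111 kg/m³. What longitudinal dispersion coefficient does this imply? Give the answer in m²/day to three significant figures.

At the plume center C_max = M/(n_e·A·√(4πDt)), so D = M²/(4πt·(n_e·A·C_max)²).
n_e·A·C_max = 0.44 × 26.0 × 0.111 = 1.270 kg/m.
D = 12.0²/(4π × 288 × 1.270²) = 0.0247 m²/day.

0.0247 m²/day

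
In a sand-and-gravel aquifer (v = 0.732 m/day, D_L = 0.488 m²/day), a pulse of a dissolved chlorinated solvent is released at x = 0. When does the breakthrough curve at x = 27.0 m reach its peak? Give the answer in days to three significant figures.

For the 1D instantaneous-source solution, setting ∂C/∂t = 0 at fixed x gives v²t² + 2Dt − x² = 0, so t = (√(D² + v²x²) − D)/v².
√(D² + v²x²) = √(0.488² + 0.732² × 27.0²) = 19.77; v² = 0.535824.
t = (19.77 − 0.488)/0.535824 = 36.0 days (vs. the pure-advection estimate x/v = 36.9 d).

36.0 days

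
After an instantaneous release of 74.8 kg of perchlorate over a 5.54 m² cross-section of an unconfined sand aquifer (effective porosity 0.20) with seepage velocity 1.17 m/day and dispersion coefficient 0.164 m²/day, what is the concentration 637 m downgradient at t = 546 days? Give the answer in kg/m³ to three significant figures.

1.99 kg/m³

For an instantaneous plane source, C(x,t) = M/(n_e·A·√(4πDt)) · exp(−(x−vt)²/(4Dt)), with n_e·A the pore (flow) area.
Plume center vt = 1.17 × 546 = 638.82 m, so the well at 637 m is 1.82 m upgradient of the peak.
√(4πDt) = 33.54 m, giving peak height M/(n_e·A·√(4πDt)) = 74.8/(0.20 × 5.54 × 33.54) = 2.013 kg/m³.
(x−vt)²/(4Dt) = (-1.82)²/(4 × 0.164 × 546) = 0.009248; exp(−0.009248) = 0.9908.
C = 2.013 × 0.9908 = 1.99 kg/m³.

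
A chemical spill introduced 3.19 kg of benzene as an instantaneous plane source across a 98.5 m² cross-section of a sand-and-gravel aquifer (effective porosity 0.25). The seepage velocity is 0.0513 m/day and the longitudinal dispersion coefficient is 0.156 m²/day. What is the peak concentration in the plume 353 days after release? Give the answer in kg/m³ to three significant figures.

The peak of an instantaneous 1D plume sits at x = vt; there the Gaussian factor is 1 and C_max = M/(n_e·A·√(4πDt)), where n_e·A is the pore area the mass is dissolved in.
√(4πDt) = √(4π × 0.156 × 353) = 26.31 m, so C_max = 3.19/(0.25 × 98.5 × 26.31) = 0.00492 kg/m³.

0.00492 kg/m³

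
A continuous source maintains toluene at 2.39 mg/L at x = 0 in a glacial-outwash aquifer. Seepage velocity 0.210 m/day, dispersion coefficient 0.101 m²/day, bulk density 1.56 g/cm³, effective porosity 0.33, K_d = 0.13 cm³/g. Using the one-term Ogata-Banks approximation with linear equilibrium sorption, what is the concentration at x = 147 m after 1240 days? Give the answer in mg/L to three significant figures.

Retardation factor R = 1 + ρ_b·K_d/n = 1 + 1.56 × 0.13/0.33 = 1.615.
Sorption retards both mechanisms: v_R = v/R = 0.1300 m/day, D_R = D/R = 0.06254 m²/day.
v_R·t = 0.1300 × 1240 = 161.2 m; 2√(D_R t) = 17.61 m; argument = (147 − 161.2)/17.61 = -0.8064.
C = C₀ × ½·erfc(-0.8064) = 2.39 × 0.8729 = 2.09 mg/L.

2.09 mg/L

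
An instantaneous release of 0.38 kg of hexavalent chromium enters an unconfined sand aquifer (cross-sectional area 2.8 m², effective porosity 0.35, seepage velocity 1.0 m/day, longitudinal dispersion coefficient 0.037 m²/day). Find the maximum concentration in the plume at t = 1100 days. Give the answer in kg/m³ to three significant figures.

The peak of an instantaneous 1D plume sits at x = vt; there the Gaussian factor is 1 and C_max = M/(n_e·A·√(4πDt)), where n_e·A is the pore area the mass is dissolved in.
√(4πDt) = √(4π × 0.037 × 1100) = 22.62 m, so C_max = 0.38/(0.35 × 2.8 × 22.62) = 0.0171 kg/m³.

0.0171 kg/m³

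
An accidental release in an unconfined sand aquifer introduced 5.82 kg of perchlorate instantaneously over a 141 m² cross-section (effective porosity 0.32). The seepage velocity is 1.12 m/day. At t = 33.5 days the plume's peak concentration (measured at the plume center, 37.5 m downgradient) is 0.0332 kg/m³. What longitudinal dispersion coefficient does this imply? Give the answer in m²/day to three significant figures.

0.0359 m²/day

At the plume center C_max = M/(n_e·A·√(4πDt)), so D = M²/(4πt·(n_e·A·C_max)²).
n_e·A·C_max = 0.32 × 141 × 0.0332 = 1.498 kg/m.
D = 5.82²/(4π × 33.5 × 1.498²) = 0.0359 m²/day.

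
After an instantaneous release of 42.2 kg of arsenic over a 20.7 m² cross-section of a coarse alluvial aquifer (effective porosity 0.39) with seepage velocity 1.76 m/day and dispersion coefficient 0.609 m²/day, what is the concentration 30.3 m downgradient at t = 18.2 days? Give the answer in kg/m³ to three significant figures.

0.414 kg/m³

For an instantaneous plane source, C(x,t) = M/(n_e·A·√(4πDt)) · exp(−(x−vt)²/(4Dt)), with n_e·A the pore (flow) area.
Plume center vt = 1.76 × 18.2 = 32.032 m, so the well at 30.3 m is 1.732 m upgradient of the peak.
√(4πDt) = 11.80 m, giving peak height M/(n_e·A·√(4πDt)) = 42.2/(0.39 × 20.7 × 11.80) = 0.4430 kg/m³.
(x−vt)²/(4Dt) = (-1.732)²/(4 × 0.609 × 18.2) = 0.06766; exp(−0.06766) = 0.9346.
C = 0.4430 × 0.9346 = 0.414 kg/m³.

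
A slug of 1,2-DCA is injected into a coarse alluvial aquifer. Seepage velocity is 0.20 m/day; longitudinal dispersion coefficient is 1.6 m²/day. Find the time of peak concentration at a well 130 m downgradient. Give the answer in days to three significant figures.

For the 1D instantaneous-source solution, setting ∂C/∂t = 0 at fixed x gives v²t² + 2Dt − x² = 0, so t = (√(D² + v²x²) − D)/v².
√(D² + v²x²) = √(1.6² + 0.20² × 130²) = 26.05; v² = 0.04.
t = (26.05 − 1.6)/0.04 = 611 days (vs. the pure-advection estimate x/v = 650 d).

611 days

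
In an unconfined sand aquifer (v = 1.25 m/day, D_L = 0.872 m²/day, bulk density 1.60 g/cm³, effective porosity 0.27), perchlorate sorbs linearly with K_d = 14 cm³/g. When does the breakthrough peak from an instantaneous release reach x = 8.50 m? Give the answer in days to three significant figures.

526 days

Retardation factor R = 1 + ρ_b·K_d/n = 1 + 1.60 × 14/0.27 = 83.96.
Sorption retards both mechanisms: v_R = v/R = 0.01489 m/day, D_R = D/R = 0.01039 m²/day.
Peak time from v_R²t² + 2D_R t − x² = 0: t = (√(D_R² + v_R²x²) − D_R)/v_R².
√(D_R² + v_R²x²) = √(0.01039² + 0.01489² × 8.50²) = 0.1270; v_R² = 0.0002217.
t = (0.1270 − 0.01039)/0.0002217 = 526 days.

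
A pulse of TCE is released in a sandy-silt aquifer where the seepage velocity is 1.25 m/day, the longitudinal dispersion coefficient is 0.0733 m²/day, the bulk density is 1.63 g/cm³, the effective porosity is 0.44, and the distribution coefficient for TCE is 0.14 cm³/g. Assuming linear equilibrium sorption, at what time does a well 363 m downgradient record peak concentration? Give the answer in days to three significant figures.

Retardation factor R = 1 + ρ_b·K_d/n = 1 + 1.63 × 0.14/0.44 = 1.519.
Sorption retards both mechanisms: v_R = v/R = 0.8229 m/day, D_R = D/R = 0.04826 m²/day.
Peak time from v_R²t² + 2D_R t − x² = 0: t = (√(D_R² + v_R²x²) − D_R)/v_R².
√(D_R² + v_R²x²) = √(0.04826² + 0.8229² × 363²) = 298.7; v_R² = 0.6772.
t = (298.7 − 0.04826)/0.6772 = 441 days.

441 days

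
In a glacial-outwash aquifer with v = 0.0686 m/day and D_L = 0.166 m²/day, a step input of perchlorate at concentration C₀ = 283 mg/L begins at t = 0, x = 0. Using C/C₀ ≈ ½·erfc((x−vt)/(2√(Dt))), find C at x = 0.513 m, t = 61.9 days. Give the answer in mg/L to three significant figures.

For a continuous step input, C/C₀ ≈ ½·erfc((x−vt)/(2√(Dt))).
vt = 0.0686 × 61.9 = 4.24634 m and 2√(Dt) = 2√(0.166 × 61.9) = 6.411 m.
Argument (x−vt)/(2√(Dt)) = (0.513 − 4.24634)/6.411 = -0.5823; ½·erfc(-0.5823) = 0.7949.
C = 283 × 0.7949 = 225 mg/L.

225 mg/L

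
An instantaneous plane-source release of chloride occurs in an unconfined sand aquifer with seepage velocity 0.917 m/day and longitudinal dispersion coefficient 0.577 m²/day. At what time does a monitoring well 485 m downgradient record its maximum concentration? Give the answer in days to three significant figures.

528 days

For the 1D instantaneous-source solution, setting ∂C/∂t = 0 at fixed x gives v²t² + 2Dt − x² = 0, so t = (√(D² + v²x²) − D)/v².
√(D² + v²x²) = √(0.577² + 0.917² × 485²) = 444.7; v² = 0.840889.
t = (444.7 − 0.577)/0.840889 = 528 days (vs. the pure-advection estimate x/v = 529 d).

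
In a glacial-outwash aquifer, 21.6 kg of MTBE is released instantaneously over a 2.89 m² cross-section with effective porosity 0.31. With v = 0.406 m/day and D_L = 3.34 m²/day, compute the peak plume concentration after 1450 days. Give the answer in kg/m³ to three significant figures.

0.0977 kg/m³

The peak of an instantaneous 1D plume sits at x = vt; there the Gaussian factor is 1 and C_max = M/(n_e·A·√(4πDt)), where n_e·A is the pore area the mass is dissolved in.
√(4πDt) = √(4π × 3.34 × 1450) = 246.7 m, so C_max = 21.6/(0.31 × 2.89 × 246.7) = 0.0977 kg/m³.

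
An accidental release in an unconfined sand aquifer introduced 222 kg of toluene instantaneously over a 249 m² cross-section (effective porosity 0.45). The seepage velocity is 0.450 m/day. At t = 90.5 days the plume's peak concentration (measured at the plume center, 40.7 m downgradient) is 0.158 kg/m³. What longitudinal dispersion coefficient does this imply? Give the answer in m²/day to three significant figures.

0.138 m²/day

At the plume center C_max = M/(n_e·A·√(4πDt)), so D = M²/(4πt·(n_e·A·C_max)²).
n_e·A·C_max = 0.45 × 249 × 0.158 = 17.70 kg/m.
D = 222²/(4π × 90.5 × 17.70²) = 0.138 m²/day.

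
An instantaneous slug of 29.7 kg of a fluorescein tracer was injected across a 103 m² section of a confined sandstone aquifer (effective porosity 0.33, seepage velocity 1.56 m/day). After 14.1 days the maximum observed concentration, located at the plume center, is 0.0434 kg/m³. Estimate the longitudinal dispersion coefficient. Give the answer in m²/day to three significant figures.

At the plume center C_max = M/(n_e·A·√(4πDt)), so D = M²/(4πt·(n_e·A·C_max)²).
n_e·A·C_max = 0.33 × 103 × 0.0434 = 1.475 kg/m.
D = 29.7²/(4π × 14.1 × 1.475²) = 2.29 m²/day.

2.29 m²/day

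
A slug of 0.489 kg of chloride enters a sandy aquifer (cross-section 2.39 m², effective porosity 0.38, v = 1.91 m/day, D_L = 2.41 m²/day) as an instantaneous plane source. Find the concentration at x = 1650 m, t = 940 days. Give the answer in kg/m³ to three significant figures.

0.000310 kg/m³

For an instantaneous plane source, C(x,t) = M/(n_e·A·√(4πDt)) · exp(−(x−vt)²/(4Dt)), with n_e·A the pore (flow) area.
Plume center vt = 1.91 × 940 = 1795.4 m, so the well at 1650 m is 145.4 m upgradient of the peak.
√(4πDt) = 168.7 m, giving peak height M/(n_e·A·√(4πDt)) = 0.489/(0.38 × 2.39 × 168.7) = 0.003192 kg/m³.
(x−vt)²/(4Dt) = (-145.4)²/(4 × 2.41 × 940) = 2.333; exp(−2.333) = 0.09700.
C = 0.003192 × 0.09700 = 0.000310 kg/m³.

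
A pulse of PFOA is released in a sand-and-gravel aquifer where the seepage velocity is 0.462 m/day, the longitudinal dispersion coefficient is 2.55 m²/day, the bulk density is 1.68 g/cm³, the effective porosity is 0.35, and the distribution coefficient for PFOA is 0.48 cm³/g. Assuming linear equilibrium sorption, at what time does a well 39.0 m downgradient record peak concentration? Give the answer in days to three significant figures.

242 days

Retardation factor R = 1 + ρ_b·K_d/n = 1 + 1.68 × 0.48/0.35 = 3.304.
Sorption retards both mechanisms: v_R = v/R = 0.1398 m/day, D_R = D/R = 0.7718 m²/day.
Peak time from v_R²t² + 2D_R t − x² = 0: t = (√(D_R² + v_R²x²) − D_R)/v_R².
√(D_R² + v_R²x²) = √(0.7718² + 0.1398² × 39.0²) = 5.507; v_R² = 0.01954.
t = (5.507 − 0.7718)/0.01954 = 242 days.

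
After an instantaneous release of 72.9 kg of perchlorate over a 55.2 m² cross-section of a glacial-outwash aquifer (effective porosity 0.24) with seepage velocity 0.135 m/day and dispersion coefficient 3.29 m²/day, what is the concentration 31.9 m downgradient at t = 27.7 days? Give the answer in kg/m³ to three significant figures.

0.0185 kg/m³

For an instantaneous plane source, C(x,t) = M/(n_e·A·√(4πDt)) · exp(−(x−vt)²/(4Dt)), with n_e·A the pore (flow) area.
Plume center vt = 0.135 × 27.7 = 3.7395 m, so the well at 31.9 m is 28.1605 m downgradient of the peak.
√(4πDt) = 33.84 m, giving peak height M/(n_e·A·√(4πDt)) = 72.9/(0.24 × 55.2 × 33.84) = 0.1626 kg/m³.
(x−vt)²/(4Dt) = (28.1605)²/(4 × 3.29 × 27.7) = 2.175; exp(−2.175) = 0.1136.
C = 0.1626 × 0.1136 = 0.0185 kg/m³.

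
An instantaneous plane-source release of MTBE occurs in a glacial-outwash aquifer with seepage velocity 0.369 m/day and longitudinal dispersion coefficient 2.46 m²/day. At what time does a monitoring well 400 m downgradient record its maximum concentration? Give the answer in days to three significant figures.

For the 1D instantaneous-source solution, setting ∂C/∂t = 0 at fixed x gives v²t² + 2Dt − x² = 0, so t = (√(D² + v²x²) − D)/v².
√(D² + v²x²) = √(2.46² + 0.369² × 400²) = 147.6; v² = 0.136161.
t = (147.6 − 2.46)/0.136161 = 1070 days (vs. the pure-advection estimate x/v = 1080 d).

1070 days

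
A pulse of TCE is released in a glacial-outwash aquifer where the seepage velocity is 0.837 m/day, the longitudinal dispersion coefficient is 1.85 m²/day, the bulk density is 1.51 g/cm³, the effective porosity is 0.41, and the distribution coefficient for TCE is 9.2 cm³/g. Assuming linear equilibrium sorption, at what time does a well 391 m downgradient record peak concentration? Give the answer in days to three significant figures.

Retardation factor R = 1 + ρ_b·K_d/n = 1 + 1.51 × 9.2/0.41 = 34.88.
Sorption retards both mechanisms: v_R = v/R = 0.02400 m/day, D_R = D/R = 0.05304 m²/day.
Peak time from v_R²t² + 2D_R t − x² = 0: t = (√(D_R² + v_R²x²) − D_R)/v_R².
√(D_R² + v_R²x²) = √(0.05304² + 0.02400² × 391²) = 9.384; v_R² = 0.0005760.
t = (9.384 − 0.05304)/0.0005760 = 16200 days.

16200 days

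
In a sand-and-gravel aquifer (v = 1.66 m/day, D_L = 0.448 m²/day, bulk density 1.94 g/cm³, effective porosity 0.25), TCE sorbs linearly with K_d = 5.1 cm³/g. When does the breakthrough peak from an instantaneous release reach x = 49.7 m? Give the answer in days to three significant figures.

Retardation factor R = 1 + ρ_b·K_d/n = 1 + 1.94 × 5.1/0.25 = 40.58.
Sorption retards both mechanisms: v_R = v/R = 0.04091 m/day, D_R = D/R = 0.01104 m²/day.
Peak time from v_R²t² + 2D_R t − x² = 0: t = (√(D_R² + v_R²x²) − D_R)/v_R².
√(D_R² + v_R²x²) = √(0.01104² + 0.04091² × 49.7²) = 2.033; v_R² = 0.001674.
t = (2.033 − 0.01104)/0.001674 = 1210 days.

1210 days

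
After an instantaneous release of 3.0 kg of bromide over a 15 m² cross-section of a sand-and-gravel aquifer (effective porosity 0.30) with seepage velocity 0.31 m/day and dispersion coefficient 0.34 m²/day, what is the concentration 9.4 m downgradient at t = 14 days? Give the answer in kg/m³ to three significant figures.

0.0225 kg/m³

For an instantaneous plane source, C(x,t) = M/(n_e·A·√(4πDt)) · exp(−(x−vt)²/(4Dt)), with n_e·A the pore (flow) area.
Plume center vt = 0.31 × 14 = 4.34 m, so the well at 9.4 m is 5.06 m downgradient of the peak.
√(4πDt) = 7.734 m, giving peak height M/(n_e·A·√(4πDt)) = 3.0/(0.30 × 15 × 7.734) = 0.08620 kg/m³.
(x−vt)²/(4Dt) = (5.06)²/(4 × 0.34 × 14) = 1.345; exp(−1.345) = 0.2605.
C = 0.08620 × 0.2605 = 0.0225 kg/m³.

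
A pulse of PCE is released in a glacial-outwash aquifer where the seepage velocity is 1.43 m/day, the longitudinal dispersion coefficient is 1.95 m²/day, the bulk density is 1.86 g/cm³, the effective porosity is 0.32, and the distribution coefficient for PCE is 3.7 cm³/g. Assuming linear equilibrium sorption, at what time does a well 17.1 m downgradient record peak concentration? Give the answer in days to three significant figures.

Retardation factor R = 1 + ρ_b·K_d/n = 1 + 1.86 × 3.7/0.32 = 22.51.
Sorption retards both mechanisms: v_R = v/R = 0.06353 m/day, D_R = D/R = 0.08663 m²/day.
Peak time from v_R²t² + 2D_R t − x² = 0: t = (√(D_R² + v_R²x²) − D_R)/v_R².
√(D_R² + v_R²x²) = √(0.08663² + 0.06353² × 17.1²) = 1.090; v_R² = 0.004036.
t = (1.090 − 0.08663)/0.004036 = 249 days.

249 days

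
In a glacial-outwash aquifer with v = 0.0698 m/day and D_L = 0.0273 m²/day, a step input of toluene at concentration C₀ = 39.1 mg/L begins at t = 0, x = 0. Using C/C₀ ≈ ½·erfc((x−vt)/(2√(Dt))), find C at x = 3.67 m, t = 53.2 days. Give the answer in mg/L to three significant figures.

For a continuous step input, C/C₀ ≈ ½·erfc((x−vt)/(2√(Dt))).
vt = 0.0698 × 53.2 = 3.71336 m and 2√(Dt) = 2√(0.0273 × 53.2) = 2.410 m.
Argument (x−vt)/(2√(Dt)) = (3.67 − 3.71336)/2.410 = -0.01799; ½·erfc(-0.01799) = 0.5101.
C = 39.1 × 0.5101 = 19.9 mg/L.

19.9 mg/L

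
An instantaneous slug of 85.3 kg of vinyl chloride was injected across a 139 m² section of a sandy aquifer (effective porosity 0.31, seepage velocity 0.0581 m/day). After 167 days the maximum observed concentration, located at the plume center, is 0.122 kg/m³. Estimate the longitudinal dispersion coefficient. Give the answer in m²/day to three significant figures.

At the plume center C_max = M/(n_e·A·√(4πDt)), so D = M²/(4πt·(n_e·A·C_max)²).
n_e·A·C_max = 0.31 × 139 × 0.122 = 5.257 kg/m.
D = 85.3²/(4π × 167 × 5.257²) = 0.125 m²/day.

0.125 m²/day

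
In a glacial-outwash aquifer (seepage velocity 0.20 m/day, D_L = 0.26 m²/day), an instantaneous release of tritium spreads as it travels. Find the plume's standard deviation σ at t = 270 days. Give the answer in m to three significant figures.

11.8 m

Dispersive spreading gives a Gaussian with σ² = 2Dt; advection only shifts the center.
σ = √(2 × 0.26 × 270) = 11.8 m.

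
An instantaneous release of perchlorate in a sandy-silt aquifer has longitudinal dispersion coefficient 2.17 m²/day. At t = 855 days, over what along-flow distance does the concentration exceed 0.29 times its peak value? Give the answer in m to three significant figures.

The plume is Gaussian with σ = √(2Dt) = √(2 × 2.17 × 855) = 60.92 m.
C/C_peak = exp(−Δx²/(2σ²)) = 0.29 ⇒ Δx = σ·√(−2 ln 0.29) = 60.92 × 1.573 = 95.83 m.
Width = 2Δx = 192 m.

192 m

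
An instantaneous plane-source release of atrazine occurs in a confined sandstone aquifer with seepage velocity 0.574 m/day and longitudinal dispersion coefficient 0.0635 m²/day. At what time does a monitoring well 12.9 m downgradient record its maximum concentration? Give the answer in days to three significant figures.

For the 1D instantaneous-source solution, setting ∂C/∂t = 0 at fixed x gives v²t² + 2Dt − x² = 0, so t = (√(D² + v²x²) − D)/v².
√(D² + v²x²) = √(0.0635² + 0.574² × 12.9²) = 7.405; v² = 0.329476.
t = (7.405 − 0.0635)/0.329476 = 22.3 days (vs. the pure-advection estimate x/v = 22.5 d).

22.3 days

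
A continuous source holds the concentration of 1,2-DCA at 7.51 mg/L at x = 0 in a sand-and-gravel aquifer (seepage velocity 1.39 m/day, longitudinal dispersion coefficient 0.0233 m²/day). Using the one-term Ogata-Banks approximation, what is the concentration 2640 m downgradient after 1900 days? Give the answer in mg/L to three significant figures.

4.07 mg/L

For a continuous step input, C/C₀ ≈ ½·erfc((x−vt)/(2√(Dt))).
vt = 1.39 × 1900 = 2641 m and 2√(Dt) = 2√(0.0233 × 1900) = 13.31 m.
Argument (x−vt)/(2√(Dt)) = (2640 − 2641)/13.31 = -0.07513; ½·erfc(-0.07513) = 0.5423.
C = 7.51 × 0.5423 = 4.07 mg/L.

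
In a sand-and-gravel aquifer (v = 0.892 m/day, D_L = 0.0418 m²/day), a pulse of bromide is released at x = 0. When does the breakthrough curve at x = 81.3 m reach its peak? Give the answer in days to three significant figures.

For the 1D instantaneous-source solution, setting ∂C/∂t = 0 at fixed x gives v²t² + 2Dt − x² = 0, so t = (√(D² + v²x²) − D)/v².
√(D² + v²x²) = √(0.0418² + 0.892² × 81.3²) = 72.52; v² = 0.795664.
t = (72.52 − 0.0418)/0.795664 = 91.1 days (vs. the pure-advection estimate x/v = 91.1 d).

91.1 days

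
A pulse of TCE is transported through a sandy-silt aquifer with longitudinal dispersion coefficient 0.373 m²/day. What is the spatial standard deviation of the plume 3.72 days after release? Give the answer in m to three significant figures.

Dispersive spreading gives a Gaussian with σ² = 2Dt; advection only shifts the center.
σ = √(2 × 0.373 × 3.72) = 1.67 m.

1.67 m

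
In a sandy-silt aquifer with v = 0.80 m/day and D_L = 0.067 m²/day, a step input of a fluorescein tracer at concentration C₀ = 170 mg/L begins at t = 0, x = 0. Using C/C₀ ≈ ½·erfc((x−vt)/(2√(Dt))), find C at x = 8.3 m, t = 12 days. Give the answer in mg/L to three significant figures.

144 mg/L

For a continuous step input, C/C₀ ≈ ½·erfc((x−vt)/(2√(Dt))).
vt = 0.80 × 12 = 9.6 m and 2√(Dt) = 2√(0.067 × 12) = 1.793 m.
Argument (x−vt)/(2√(Dt)) = (8.3 − 9.6)/1.793 = -0.7250; ½·erfc(-0.7250) = 0.8474.
C = 170 × 0.8474 = 144 mg/L.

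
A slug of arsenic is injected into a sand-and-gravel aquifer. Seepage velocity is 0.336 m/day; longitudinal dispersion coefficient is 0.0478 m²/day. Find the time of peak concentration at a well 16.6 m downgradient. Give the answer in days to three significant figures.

For the 1D instantaneous-source solution, setting ∂C/∂t = 0 at fixed x gives v²t² + 2Dt − x² = 0, so t = (√(D² + v²x²) − D)/v².
√(D² + v²x²) = √(0.0478² + 0.336² × 16.6²) = 5.578; v² = 0.112896.
t = (5.578 − 0.0478)/0.112896 = 49.0 days (vs. the pure-advection estimate x/v = 49.4 d).

49.0 days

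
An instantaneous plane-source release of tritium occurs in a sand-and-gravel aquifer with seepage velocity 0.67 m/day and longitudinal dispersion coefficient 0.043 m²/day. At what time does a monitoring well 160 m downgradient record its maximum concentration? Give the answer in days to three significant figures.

For the 1D instantaneous-source solution, setting ∂C/∂t = 0 at fixed x gives v²t² + 2Dt − x² = 0, so t = (√(D² + v²x²) − D)/v².
√(D² + v²x²) = √(0.043² + 0.67² × 160²) = 107.2; v² = 0.4489.
t = (107.2 − 0.043)/0.4489 = 239 days (vs. the pure-advection estimate x/v = 239 d).

239 days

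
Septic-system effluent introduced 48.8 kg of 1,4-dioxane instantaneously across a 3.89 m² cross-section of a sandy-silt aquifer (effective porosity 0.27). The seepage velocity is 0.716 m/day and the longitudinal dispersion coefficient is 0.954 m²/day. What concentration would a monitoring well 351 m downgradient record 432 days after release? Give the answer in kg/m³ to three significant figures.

0.225 kg/m³

For an instantaneous plane source, C(x,t) = M/(n_e·A·√(4πDt)) · exp(−(x−vt)²/(4Dt)), with n_e·A the pore (flow) area.
Plume center vt = 0.716 × 432 = 309.312 m, so the well at 351 m is 41.688 m downgradient of the peak.
√(4πDt) = 71.96 m, giving peak height M/(n_e·A·√(4πDt)) = 48.8/(0.27 × 3.89 × 71.96) = 0.6457 kg/m³.
(x−vt)²/(4Dt) = (41.688)²/(4 × 0.954 × 432) = 1.054; exp(−1.054) = 0.3485.
C = 0.6457 × 0.3485 = 0.225 kg/m³.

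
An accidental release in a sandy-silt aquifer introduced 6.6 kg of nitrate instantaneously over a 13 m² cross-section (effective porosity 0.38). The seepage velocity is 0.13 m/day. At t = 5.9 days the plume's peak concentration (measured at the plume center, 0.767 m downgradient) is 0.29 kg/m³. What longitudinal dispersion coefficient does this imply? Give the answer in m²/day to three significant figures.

0.286 m²/day

At the plume center C_max = M/(n_e·A·√(4πDt)), so D = M²/(4πt·(n_e·A·C_max)²).
n_e·A·C_max = 0.38 × 13 × 0.29 = 1.433 kg/m.
D = 6.6²/(4π × 5.9 × 1.433²) = 0.286 m²/day.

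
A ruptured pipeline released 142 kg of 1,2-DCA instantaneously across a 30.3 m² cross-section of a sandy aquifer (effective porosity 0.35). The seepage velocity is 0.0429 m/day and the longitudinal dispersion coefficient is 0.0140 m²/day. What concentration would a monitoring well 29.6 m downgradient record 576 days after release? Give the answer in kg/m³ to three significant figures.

0.634 kg/m³

For an instantaneous plane source, C(x,t) = M/(n_e·A·√(4πDt)) · exp(−(x−vt)²/(4Dt)), with n_e·A the pore (flow) area.
Plume center vt = 0.0429 × 576 = 24.7104 m, so the well at 29.6 m is 4.8896 m downgradient of the peak.
√(4πDt) = 10.07 m, giving peak height M/(n_e·A·√(4πDt)) = 142/(0.35 × 30.3 × 10.07) = 1.330 kg/m³.
(x−vt)²/(4Dt) = (4.8896)²/(4 × 0.0140 × 576) = 0.7412; exp(−0.7412) = 0.4765.
C = 1.330 × 0.4765 = 0.634 kg/m³.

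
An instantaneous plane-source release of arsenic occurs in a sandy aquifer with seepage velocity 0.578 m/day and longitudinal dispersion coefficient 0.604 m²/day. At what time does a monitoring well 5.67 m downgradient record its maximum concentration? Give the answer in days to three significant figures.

8.17 days

For the 1D instantaneous-source solution, setting ∂C/∂t = 0 at fixed x gives v²t² + 2Dt − x² = 0, so t = (√(D² + v²x²) − D)/v².
√(D² + v²x²) = √(0.604² + 0.578² × 5.67²) = 3.332; v² = 0.334084.
t = (3.332 − 0.604)/0.334084 = 8.17 days (vs. the pure-advection estimate x/v = 9.81 d).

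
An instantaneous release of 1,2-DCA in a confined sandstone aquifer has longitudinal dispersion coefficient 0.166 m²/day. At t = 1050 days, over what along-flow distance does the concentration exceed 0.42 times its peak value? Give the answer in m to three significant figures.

49.2 m

The plume is Gaussian with σ = √(2Dt) = √(2 × 0.166 × 1050) = 18.67 m.
C/C_peak = exp(−Δx²/(2σ²)) = 0.42 ⇒ Δx = σ·√(−2 ln 0.42) = 18.67 × 1.317 = 24.59 m.
Width = 2Δx = 49.2 m.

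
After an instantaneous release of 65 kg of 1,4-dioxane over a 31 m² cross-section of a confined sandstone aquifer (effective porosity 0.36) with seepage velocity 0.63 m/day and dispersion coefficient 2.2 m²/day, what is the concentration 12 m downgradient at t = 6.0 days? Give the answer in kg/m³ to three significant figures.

0.126 kg/m³

For an instantaneous plane source, C(x,t) = M/(n_e·A·√(4πDt)) · exp(−(x−vt)²/(4Dt)), with n_e·A the pore (flow) area.
Plume center vt = 0.63 × 6.0 = 3.78 m, so the well at 12 m is 8.22 m downgradient of the peak.
√(4πDt) = 12.88 m, giving peak height M/(n_e·A·√(4πDt)) = 65/(0.36 × 31 × 12.88) = 0.4522 kg/m³.
(x−vt)²/(4Dt) = (8.22)²/(4 × 2.2 × 6.0) = 1.280; exp(−1.280) = 0.2780.
C = 0.4522 × 0.2780 = 0.126 kg/m³.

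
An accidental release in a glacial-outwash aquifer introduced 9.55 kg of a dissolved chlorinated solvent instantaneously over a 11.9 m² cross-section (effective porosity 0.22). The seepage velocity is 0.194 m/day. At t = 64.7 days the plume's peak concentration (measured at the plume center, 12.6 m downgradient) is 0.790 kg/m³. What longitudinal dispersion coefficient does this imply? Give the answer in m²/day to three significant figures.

0.0262 m²/day

At the plume center C_max = M/(n_e·A·√(4πDt)), so D = M²/(4πt·(n_e·A·C_max)²).
n_e·A·C_max = 0.22 × 11.9 × 0.790 = 2.068 kg/m.
D = 9.55²/(4π × 64.7 × 2.068²) = 0.0262 m²/day.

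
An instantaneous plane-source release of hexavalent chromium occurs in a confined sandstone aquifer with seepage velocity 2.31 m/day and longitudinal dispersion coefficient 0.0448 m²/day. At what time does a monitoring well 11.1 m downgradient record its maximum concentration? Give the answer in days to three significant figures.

4.80 days

For the 1D instantaneous-source solution, setting ∂C/∂t = 0 at fixed x gives v²t² + 2Dt − x² = 0, so t = (√(D² + v²x²) − D)/v².
√(D² + v²x²) = √(0.0448² + 2.31² × 11.1²) = 25.64; v² = 5.3361.
t = (25.64 − 0.0448)/5.3361 = 4.80 days (vs. the pure-advection estimate x/v = 4.81 d).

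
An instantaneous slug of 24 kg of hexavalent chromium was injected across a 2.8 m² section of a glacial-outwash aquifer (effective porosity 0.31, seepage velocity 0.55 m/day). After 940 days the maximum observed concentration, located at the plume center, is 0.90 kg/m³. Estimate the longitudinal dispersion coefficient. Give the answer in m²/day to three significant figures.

At the plume center C_max = M/(n_e·A·√(4πDt)), so D = M²/(4πt·(n_e·A·C_max)²).
n_e·A·C_max = 0.31 × 2.8 × 0.90 = 0.7812 kg/m.
D = 24²/(4π × 940 × 0.7812²) = 0.0799 m²/day.

0.0799 m²/day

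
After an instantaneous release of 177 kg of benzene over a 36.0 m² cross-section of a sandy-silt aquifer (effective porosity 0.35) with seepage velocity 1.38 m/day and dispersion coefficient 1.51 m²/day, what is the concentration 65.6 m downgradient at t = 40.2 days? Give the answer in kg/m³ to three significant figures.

For an instantaneous plane source, C(x,t) = M/(n_e·A·√(4πDt)) · exp(−(x−vt)²/(4Dt)), with n_e·A the pore (flow) area.
Plume center vt = 1.38 × 40.2 = 55.476 m, so the well at 65.6 m is 10.124 m downgradient of the peak.
√(4πDt) = 27.62 m, giving peak height M/(n_e·A·√(4πDt)) = 177/(0.35 × 36.0 × 27.62) = 0.5086 kg/m³.
(x−vt)²/(4Dt) = (10.124)²/(4 × 1.51 × 40.2) = 0.4221; exp(−0.4221) = 0.6557.
C = 0.5086 × 0.6557 = 0.333 kg/m³.

0.333 kg/m³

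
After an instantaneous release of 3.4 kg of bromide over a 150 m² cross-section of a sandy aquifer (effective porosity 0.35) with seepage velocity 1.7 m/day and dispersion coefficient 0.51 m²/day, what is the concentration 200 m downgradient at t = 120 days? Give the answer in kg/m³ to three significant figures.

For an instantaneous plane source, C(x,t) = M/(n_e·A·√(4πDt)) · exp(−(x−vt)²/(4Dt)), with n_e·A the pore (flow) area.
Plume center vt = 1.7 × 120 = 204 m, so the well at 200 m is 4 m upgradient of the peak.
√(4πDt) = 27.73 m, giving peak height M/(n_e·A·√(4πDt)) = 3.4/(0.35 × 150 × 27.73) = 0.002335 kg/m³.
(x−vt)²/(4Dt) = (-4)²/(4 × 0.51 × 120) = 0.06536; exp(−0.06536) = 0.9367.
C = 0.002335 × 0.9367 = 0.00219 kg/m³.

0.00219 kg/m³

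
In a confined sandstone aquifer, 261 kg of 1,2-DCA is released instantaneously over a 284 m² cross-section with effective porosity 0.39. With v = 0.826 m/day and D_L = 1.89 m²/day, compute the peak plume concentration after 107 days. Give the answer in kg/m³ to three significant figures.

0.0467 kg/m³

The peak of an instantaneous 1D plume sits at x = vt; there the Gaussian factor is 1 and C_max = M/(n_e·A·√(4πDt)), where n_e·A is the pore area the mass is dissolved in.
√(4πDt) = √(4π × 1.89 × 107) = 50.41 m, so C_max = 261/(0.39 × 284 × 50.41) = 0.0467 kg/m³.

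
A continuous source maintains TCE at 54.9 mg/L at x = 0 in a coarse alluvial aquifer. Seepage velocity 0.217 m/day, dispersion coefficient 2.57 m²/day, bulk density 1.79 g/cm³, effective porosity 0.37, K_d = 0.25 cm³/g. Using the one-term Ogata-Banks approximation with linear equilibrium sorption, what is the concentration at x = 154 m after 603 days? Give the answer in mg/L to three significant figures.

0.313 mg/L

Retardation factor R = 1 + ρ_b·K_d/n = 1 + 1.79 × 0.25/0.37 = 2.209.
Sorption retards both mechanisms: v_R = v/R = 0.09823 m/day, D_R = D/R = 1.163 m²/day.
v_R·t = 0.09823 × 603 = 59.23269 m; 2√(D_R t) = 52.96 m; argument = (154 − 59.23269)/52.96 = 1.789.
C = C₀ × ½·erfc(1.789) = 54.9 × 0.005703 = 0.313 mg/L.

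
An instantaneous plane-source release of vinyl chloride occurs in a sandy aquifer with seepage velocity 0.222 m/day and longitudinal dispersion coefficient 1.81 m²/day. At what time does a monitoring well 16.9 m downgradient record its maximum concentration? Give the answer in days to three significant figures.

47.8 days

For the 1D instantaneous-source solution, setting ∂C/∂t = 0 at fixed x gives v²t² + 2Dt − x² = 0, so t = (√(D² + v²x²) − D)/v².
√(D² + v²x²) = √(1.81² + 0.222² × 16.9²) = 4.166; v² = 0.049284.
t = (4.166 − 1.81)/0.049284 = 47.8 days (vs. the pure-advection estimate x/v = 76.1 d).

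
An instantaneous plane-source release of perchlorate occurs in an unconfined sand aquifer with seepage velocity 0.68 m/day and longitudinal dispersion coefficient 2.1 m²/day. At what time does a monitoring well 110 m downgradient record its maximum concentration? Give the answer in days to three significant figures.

157 days

For the 1D instantaneous-source solution, setting ∂C/∂t = 0 at fixed x gives v²t² + 2Dt − x² = 0, so t = (√(D² + v²x²) − D)/v².
√(D² + v²x²) = √(2.1² + 0.68² × 110²) = 74.83; v² = 0.4624.
t = (74.83 − 2.1)/0.4624 = 157 days (vs. the pure-advection estimate x/v = 162 d).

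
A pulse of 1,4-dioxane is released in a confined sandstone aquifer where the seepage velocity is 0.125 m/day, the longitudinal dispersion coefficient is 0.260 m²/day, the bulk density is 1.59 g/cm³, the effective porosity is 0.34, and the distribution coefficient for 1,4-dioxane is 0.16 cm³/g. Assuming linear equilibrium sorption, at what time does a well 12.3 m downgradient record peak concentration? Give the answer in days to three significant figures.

Retardation factor R = 1 + ρ_b·K_d/n = 1 + 1.59 × 0.16/0.34 = 1.748.
Sorption retards both mechanisms: v_R = v/R = 0.07151 m/day, D_R = D/R = 0.1487 m²/day.
Peak time from v_R²t² + 2D_R t − x² = 0: t = (√(D_R² + v_R²x²) − D_R)/v_R².
√(D_R² + v_R²x²) = √(0.1487² + 0.07151² × 12.3²) = 0.8921; v_R² = 0.005114.
t = (0.8921 − 0.1487)/0.005114 = 145 days.

145 days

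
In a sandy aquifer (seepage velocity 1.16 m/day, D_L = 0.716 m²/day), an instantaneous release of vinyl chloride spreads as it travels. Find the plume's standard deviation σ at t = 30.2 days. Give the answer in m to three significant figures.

6.58 m

Dispersive spreading gives a Gaussian with σ² = 2Dt; advection only shifts the center.
σ = √(2 × 0.716 × 30.2) = 6.58 m.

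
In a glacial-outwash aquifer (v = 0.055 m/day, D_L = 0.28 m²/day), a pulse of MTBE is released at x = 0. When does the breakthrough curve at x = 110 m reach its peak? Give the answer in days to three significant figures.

For the 1D instantaneous-source solution, setting ∂C/∂t = 0 at fixed x gives v²t² + 2Dt − x² = 0, so t = (√(D² + v²x²) − D)/v².
√(D² + v²x²) = √(0.28² + 0.055² × 110²) = 6.056; v² = 0.003025.
t = (6.056 − 0.28)/0.003025 = 1910 days (vs. the pure-advection estimate x/v = 2000 d).

1910 days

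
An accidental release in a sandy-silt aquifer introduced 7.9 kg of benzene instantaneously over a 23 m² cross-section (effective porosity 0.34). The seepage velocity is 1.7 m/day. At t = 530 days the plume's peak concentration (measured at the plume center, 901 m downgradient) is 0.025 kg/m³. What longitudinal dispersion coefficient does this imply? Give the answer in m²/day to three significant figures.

At the plume center C_max = M/(n_e·A·√(4πDt)), so D = M²/(4πt·(n_e·A·C_max)²).
n_e·A·C_max = 0.34 × 23 × 0.025 = 0.1955 kg/m.
D = 7.9²/(4π × 530 × 0.1955²) = 0.245 m²/day.

0.245 m²/day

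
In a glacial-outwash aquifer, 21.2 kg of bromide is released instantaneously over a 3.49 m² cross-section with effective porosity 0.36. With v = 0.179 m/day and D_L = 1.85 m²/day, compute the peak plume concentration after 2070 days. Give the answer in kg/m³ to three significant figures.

0.0769 kg/m³

The peak of an instantaneous 1D plume sits at x = vt; there the Gaussian factor is 1 and C_max = M/(n_e·A·√(4πDt)), where n_e·A is the pore area the mass is dissolved in.
√(4πDt) = √(4π × 1.85 × 2070) = 219.4 m, so C_max = 21.2/(0.36 × 3.49 × 219.4) = 0.0769 kg/m³.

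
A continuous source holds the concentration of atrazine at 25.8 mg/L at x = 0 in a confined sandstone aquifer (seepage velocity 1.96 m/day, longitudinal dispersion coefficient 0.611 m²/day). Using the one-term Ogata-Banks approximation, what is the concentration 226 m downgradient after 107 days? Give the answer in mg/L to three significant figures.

1.99 mg/L

For a continuous step input, C/C₀ ≈ ½·erfc((x−vt)/(2√(Dt))).
vt = 1.96 × 107 = 209.72 m and 2√(Dt) = 2√(0.611 × 107) = 16.17 m.
Argument (x−vt)/(2√(Dt)) = (226 − 209.72)/16.17 = 1.007; ½·erfc(1.007) = 0.07721.
C = 25.8 × 0.07721 = 1.99 mg/L.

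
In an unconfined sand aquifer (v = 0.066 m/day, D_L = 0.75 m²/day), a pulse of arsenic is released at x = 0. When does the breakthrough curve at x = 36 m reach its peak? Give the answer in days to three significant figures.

For the 1D instantaneous-source solution, setting ∂C/∂t = 0 at fixed x gives v²t² + 2Dt − x² = 0, so t = (√(D² + v²x²) − D)/v².
√(D² + v²x²) = √(0.75² + 0.066² × 36²) = 2.492; v² = 0.004356.
t = (2.492 − 0.75)/0.004356 = 400 days (vs. the pure-advection estimate x/v = 545 d).

400 days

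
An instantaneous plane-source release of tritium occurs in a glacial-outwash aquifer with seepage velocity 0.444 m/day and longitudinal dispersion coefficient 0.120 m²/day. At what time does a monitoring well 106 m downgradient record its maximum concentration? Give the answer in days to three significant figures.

238 days

For the 1D instantaneous-source solution, setting ∂C/∂t = 0 at fixed x gives v²t² + 2Dt − x² = 0, so t = (√(D² + v²x²) − D)/v².
√(D² + v²x²) = √(0.120² + 0.444² × 106²) = 47.06; v² = 0.197136.
t = (47.06 − 0.120)/0.197136 = 238 days (vs. the pure-advection estimate x/v = 239 d).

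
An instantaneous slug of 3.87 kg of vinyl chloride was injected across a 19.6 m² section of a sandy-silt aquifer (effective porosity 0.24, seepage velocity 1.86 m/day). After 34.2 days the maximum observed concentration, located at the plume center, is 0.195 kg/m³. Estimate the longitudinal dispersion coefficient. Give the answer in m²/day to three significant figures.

0.0414 m²/day

At the plume center C_max = M/(n_e·A·√(4πDt)), so D = M²/(4πt·(n_e·A·C_max)²).
n_e·A·C_max = 0.24 × 19.6 × 0.195 = 0.9173 kg/m.
D = 3.87²/(4π × 34.2 × 0.9173²) = 0.0414 m²/day.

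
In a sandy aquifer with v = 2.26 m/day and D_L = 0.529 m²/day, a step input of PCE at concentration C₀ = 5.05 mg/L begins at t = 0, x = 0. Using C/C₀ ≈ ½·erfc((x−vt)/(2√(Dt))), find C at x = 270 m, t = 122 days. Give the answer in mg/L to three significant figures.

3.50 mg/L

For a continuous step input, C/C₀ ≈ ½·erfc((x−vt)/(2√(Dt))).
vt = 2.26 × 122 = 275.72 m and 2√(Dt) = 2√(0.529 × 122) = 16.07 m.
Argument (x−vt)/(2√(Dt)) = (270 − 275.72)/16.07 = -0.3559; ½·erfc(-0.3559) = 0.6926.
C = 5.05 × 0.6926 = 3.50 mg/L.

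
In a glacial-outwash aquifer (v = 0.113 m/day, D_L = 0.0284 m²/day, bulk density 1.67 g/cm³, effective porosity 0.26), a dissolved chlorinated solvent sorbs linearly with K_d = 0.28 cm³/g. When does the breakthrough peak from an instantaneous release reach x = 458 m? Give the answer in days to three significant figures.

Retardation factor R = 1 + ρ_b·K_d/n = 1 + 1.67 × 0.28/0.26 = 2.798.
Sorption retards both mechanisms: v_R = v/R = 0.04039 m/day, D_R = D/R = 0.01015 m²/day.
Peak time from v_R²t² + 2D_R t − x² = 0: t = (√(D_R² + v_R²x²) − D_R)/v_R².
√(D_R² + v_R²x²) = √(0.01015² + 0.04039² × 458²) = 18.50; v_R² = 0.001631.
t = (18.50 − 0.01015)/0.001631 = 11300 days.

11300 days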